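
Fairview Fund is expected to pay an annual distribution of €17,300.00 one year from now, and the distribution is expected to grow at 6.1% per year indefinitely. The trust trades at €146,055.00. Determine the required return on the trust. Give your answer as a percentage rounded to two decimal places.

17.94%

P = D₁/(r − g) ⇒ r = D₁/P + g = €17,300.0000/€146,055.00 + 0.061 = 0.118449 + 0.061 = 0.179449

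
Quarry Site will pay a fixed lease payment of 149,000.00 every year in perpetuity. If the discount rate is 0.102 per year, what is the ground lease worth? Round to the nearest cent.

Level perpetuity: PV = C / r = 149,000.00 / 0.102 = 1,460,784.31

1460784.31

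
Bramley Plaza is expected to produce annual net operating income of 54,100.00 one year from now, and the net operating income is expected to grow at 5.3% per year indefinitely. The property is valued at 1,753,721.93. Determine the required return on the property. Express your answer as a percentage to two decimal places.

8.38%

P = D₁/(r − g) ⇒ r = D₁/P + g = 54,100.0000/1,753,721.93 + 0.053 = 0.030849 + 0.053 = 0.083849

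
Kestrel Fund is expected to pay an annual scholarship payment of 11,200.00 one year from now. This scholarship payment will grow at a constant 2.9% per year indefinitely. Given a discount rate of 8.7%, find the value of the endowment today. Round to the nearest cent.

193103.45

Growing perpetuity: P = D₁ / (r − g) = 11,200.0000 / (0.087 − 0.029) = 193,103.45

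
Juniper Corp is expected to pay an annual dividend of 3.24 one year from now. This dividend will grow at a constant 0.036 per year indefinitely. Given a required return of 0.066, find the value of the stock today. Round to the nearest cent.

Growing perpetuity: P = D₁ / (r − g) = 3.2400 / (0.066 − 0.036) = 108.00

108.00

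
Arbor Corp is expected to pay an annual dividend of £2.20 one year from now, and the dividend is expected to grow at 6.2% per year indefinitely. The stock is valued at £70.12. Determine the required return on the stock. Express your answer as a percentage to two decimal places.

9.34%

P = D₁/(r − g) ⇒ r = D₁/P + g = £2.2000/£70.12 + 0.062 = 0.031375 + 0.062 = 0.093375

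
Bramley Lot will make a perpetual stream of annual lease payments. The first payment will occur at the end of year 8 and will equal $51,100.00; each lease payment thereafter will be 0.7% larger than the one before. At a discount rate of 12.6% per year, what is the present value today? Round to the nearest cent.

Value at end of year 7: C₁ / (r − g) = $51,100.00 / (0.126 − 0.007) = $429,411.7647
Discount to today: PV = $429,411.7647 / (1 + 0.126)^7 = $429,411.7647 / 2.294926 = $187,113.54

$187113.54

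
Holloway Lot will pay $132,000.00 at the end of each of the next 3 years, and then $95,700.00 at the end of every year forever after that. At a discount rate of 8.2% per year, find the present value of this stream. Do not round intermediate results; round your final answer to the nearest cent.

$1260285.22

PV of 3-year annuity: $132,000.00 × [1 − (1+0.082)^−3] / 0.082 = 338952.90704
Perpetuity value at year 3: $95,700.00 / 0.082 = 1167073.17073
PV of perpetuity: 1167073.17073 / (1+0.082)^3 = 921332.31313
Total PV = 338952.90704 + 921332.31313 = 1260285.22017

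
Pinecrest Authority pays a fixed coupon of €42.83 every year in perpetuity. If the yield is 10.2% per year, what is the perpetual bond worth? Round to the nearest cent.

Level perpetuity: PV = C / r = €42.83 / 0.102 = €419.90

€419.90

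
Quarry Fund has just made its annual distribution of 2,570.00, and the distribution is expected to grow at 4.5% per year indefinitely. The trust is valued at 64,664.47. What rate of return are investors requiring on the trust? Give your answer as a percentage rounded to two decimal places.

D₁ = 2,570.00 × 1.045 = 2,685.6500
P = D₁/(r − g) ⇒ r = D₁/P + g = 2,685.6500/64,664.47 + 0.045 = 0.041532 + 0.045 = 0.086532

8.65%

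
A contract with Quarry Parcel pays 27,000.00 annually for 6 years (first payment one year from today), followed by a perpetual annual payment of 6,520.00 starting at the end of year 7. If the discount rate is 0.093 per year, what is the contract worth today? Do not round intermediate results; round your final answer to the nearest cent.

161163.18

PV of 6-year annuity: 27,000.00 × [1 − (1+0.093)^−6] / 0.093 = 120044.06962
Perpetuity value at year 6: 6,520.00 / 0.093 = 70107.52688
PV of perpetuity: 70107.52688 / (1+0.093)^6 = 41119.10711
Total PV = 120044.06962 + 41119.10711 = 161163.17672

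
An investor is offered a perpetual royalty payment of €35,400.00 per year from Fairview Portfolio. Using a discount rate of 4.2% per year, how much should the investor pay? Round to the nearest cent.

€842857.14

Level perpetuity: PV = C / r = €35,400.00 / 0.042 = €842,857.14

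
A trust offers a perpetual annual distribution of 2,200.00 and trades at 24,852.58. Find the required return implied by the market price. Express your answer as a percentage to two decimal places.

8.85%

P = C/r ⇒ r = C/P = 2,200.00/24,852.58 = 0.088522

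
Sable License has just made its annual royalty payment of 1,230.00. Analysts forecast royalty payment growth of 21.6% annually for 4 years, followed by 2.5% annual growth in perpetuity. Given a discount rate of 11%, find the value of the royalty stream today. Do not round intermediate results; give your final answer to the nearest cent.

27574.74

D_1 = 1495.68000
D_2 = 1818.74688
D_3 = 2211.59621
D_4 = 2689.30099
Terminal value at year 4: TV = D_4×(1+g_2)/(r−g_2) = 2756.53351/0.085 = 32429.80601
P_0 = D_1/(1+r)^1 + D_2/(1+r)^2 + D_3/(1+r)^3 + D_4/(1+r)^4 + TV/(1+r)^4
    = 1347.45946 + 1476.13577 + 1617.10008 + 1771.52586 + 21362.51771 = 27574.73888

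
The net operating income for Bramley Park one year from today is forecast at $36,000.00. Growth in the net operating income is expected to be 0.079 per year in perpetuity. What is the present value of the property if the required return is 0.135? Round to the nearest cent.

$642857.14

Growing perpetuity: P = D₁ / (r − g) = $36,000.0000 / (0.135 − 0.079) = $642,857.14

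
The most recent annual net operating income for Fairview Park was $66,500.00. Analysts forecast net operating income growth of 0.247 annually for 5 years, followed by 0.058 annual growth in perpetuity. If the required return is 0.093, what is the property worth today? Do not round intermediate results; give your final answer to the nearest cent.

$4388111.40

D_1 = 82925.50000
D_2 = 103408.09850
D_3 = 128949.89883
D_4 = 160800.52384
D_5 = 200518.25323
Terminal value at year 5: TV = D_5×(1+g_2)/(r−g_2) = 212148.31192/0.035 = 6061380.34046
P_0 = D_1/(1+r)^1 + D_2/(1+r)^2 + D_3/(1+r)^3 + D_4/(1+r)^4 + D_5/(1+r)^5 + TV/(1+r)^5
    = 75869.62489 + 86559.39820 + 98755.32439 + 112669.61529 + 128544.38268 + 3885713.05347 = 4388111.39891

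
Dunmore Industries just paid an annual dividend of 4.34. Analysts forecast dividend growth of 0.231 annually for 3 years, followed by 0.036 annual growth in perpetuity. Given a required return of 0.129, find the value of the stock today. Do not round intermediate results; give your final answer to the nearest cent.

D_1 = 5.34254
D_2 = 6.57667
D_3 = 8.09588
Terminal value at year 3: TV = D_3×(1+g_2)/(r−g_2) = 8.38733/0.093 = 90.18633
P_0 = D_1/(1+r)^1 + D_2/(1+r)^2 + D_3/(1+r)^3 + TV/(1+r)^3
    = 4.73210 + 5.15962 + 5.62577 + 62.66988 = 78.18737

78.19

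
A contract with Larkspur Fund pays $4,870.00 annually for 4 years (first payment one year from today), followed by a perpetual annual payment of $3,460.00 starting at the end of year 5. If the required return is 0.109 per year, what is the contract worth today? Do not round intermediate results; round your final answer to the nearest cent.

PV of 4-year annuity: $4,870.00 × [1 − (1+0.109)^−4] / 0.109 = 15141.22606
Perpetuity value at year 4: $3,460.00 / 0.109 = 31743.11927
PV of perpetuity: 31743.11927 / (1+0.109)^4 = 20985.69788
Total PV = 15141.22606 + 20985.69788 = 36126.92394

$36126.92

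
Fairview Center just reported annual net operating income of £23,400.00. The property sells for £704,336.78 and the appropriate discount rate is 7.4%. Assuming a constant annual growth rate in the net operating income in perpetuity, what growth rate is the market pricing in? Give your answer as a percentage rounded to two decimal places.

3.95%

P = D₀(1+g)/(r−g) ⇒ P(r−g) = D₀(1+g) ⇒ g(P+D₀) = P·r − D₀
g = (P·r − D₀)/(P + D₀) = (£704,336.78×0.074 − £23,400.00) / (£704,336.78 + £23,400.00) = 0.039466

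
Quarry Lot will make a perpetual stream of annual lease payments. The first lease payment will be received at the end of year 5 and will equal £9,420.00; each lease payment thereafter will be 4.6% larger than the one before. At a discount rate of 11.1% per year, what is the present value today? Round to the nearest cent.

£95122.07

Value at end of year 4: C₁ / (r − g) = £9,420.00 / (0.111 − 0.046) = £144,923.0769
Discount to today: PV = £144,923.0769 / (1 + 0.111)^4 = £144,923.0769 / 1.523548 = £95,122.07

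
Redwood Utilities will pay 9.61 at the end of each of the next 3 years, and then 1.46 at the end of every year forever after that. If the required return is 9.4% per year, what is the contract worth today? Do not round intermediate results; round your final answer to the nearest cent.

PV of 3-year annuity: 9.61 × [1 − (1+0.094)^−3] / 0.094 = 24.15337
Perpetuity value at year 3: 1.46 / 0.094 = 15.53191
PV of perpetuity: 15.53191 / (1+0.094)^3 = 11.86241
Total PV = 24.15337 + 11.86241 = 36.01578

36.02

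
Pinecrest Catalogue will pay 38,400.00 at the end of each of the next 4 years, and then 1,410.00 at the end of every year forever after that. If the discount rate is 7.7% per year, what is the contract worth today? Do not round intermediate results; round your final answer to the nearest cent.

PV of 4-year annuity: 38,400.00 × [1 − (1+0.077)^−4] / 0.077 = 128039.62196
Perpetuity value at year 4: 1,410.00 / 0.077 = 18311.68831
PV of perpetuity: 18311.68831 / (1+0.077)^4 = 13610.23344
Total PV = 128039.62196 + 13610.23344 = 141649.85540

141649.86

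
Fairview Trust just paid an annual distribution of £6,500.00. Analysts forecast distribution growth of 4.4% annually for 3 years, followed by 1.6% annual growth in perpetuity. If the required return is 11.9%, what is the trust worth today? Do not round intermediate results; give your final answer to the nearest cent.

D_1 = 6786.00000
D_2 = 7084.58400
D_3 = 7396.30570
Terminal value at year 3: TV = D_3×(1+g_2)/(r−g_2) = 7514.64659/0.103 = 72957.73386
P_0 = D_1/(1+r)^1 + D_2/(1+r)^2 + D_3/(1+r)^3 + TV/(1+r)^3
    = 6064.34316 + 5657.88585 + 5278.67098 + 52069.22052 = 69070.12051

£69070.12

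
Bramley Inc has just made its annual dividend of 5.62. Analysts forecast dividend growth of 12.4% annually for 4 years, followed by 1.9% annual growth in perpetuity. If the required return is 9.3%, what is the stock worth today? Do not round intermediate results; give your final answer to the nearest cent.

110.67

D_1 = 6.31688
D_2 = 7.10017
D_3 = 7.98059
D_4 = 8.97019
Terminal value at year 4: TV = D_4×(1+g_2)/(r−g_2) = 9.14062/0.074 = 123.52192
P_0 = D_1/(1+r)^1 + D_2/(1+r)^2 + D_3/(1+r)^3 + D_4/(1+r)^4 + TV/(1+r)^4
    = 5.77940 + 5.94331 + 6.11188 + 6.28523 + 86.54926 = 110.66908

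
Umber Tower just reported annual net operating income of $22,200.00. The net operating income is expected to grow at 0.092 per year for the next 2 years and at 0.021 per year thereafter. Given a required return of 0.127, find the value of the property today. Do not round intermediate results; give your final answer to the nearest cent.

$243109.90

D_1 = 24242.40000
D_2 = 26472.70080
Terminal value at year 2: TV = D_2×(1+g_2)/(r−g_2) = 27028.62752/0.106 = 254987.05205
P_0 = D_1/(1+r)^1 + D_2/(1+r)^2 + TV/(1+r)^2
    = 21510.55901 + 20842.52922 + 200756.81450 = 243109.90273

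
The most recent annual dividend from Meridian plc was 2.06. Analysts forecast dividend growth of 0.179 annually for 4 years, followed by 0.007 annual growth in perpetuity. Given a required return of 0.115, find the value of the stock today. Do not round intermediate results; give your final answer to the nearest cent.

D_1 = 2.42874
D_2 = 2.86348
D_3 = 3.37605
D_4 = 3.98036
Terminal value at year 4: TV = D_4×(1+g_2)/(r−g_2) = 4.00822/0.108 = 37.11318
P_0 = D_1/(1+r)^1 + D_2/(1+r)^2 + D_3/(1+r)^3 + D_4/(1+r)^4 + TV/(1+r)^4
    = 2.17824 + 2.30327 + 2.43548 + 2.57527 + 24.01202 = 33.50428

33.50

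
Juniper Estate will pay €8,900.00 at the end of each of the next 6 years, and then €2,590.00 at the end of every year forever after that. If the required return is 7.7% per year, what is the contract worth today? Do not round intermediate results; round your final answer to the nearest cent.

€63074.13

PV of 6-year annuity: €8,900.00 × [1 − (1+0.077)^−6] / 0.077 = 41520.77401
Perpetuity value at year 6: €2,590.00 / 0.077 = 33636.36364
PV of perpetuity: 33636.36364 / (1+0.077)^6 = 21553.35187
Total PV = 41520.77401 + 21553.35187 = 63074.12589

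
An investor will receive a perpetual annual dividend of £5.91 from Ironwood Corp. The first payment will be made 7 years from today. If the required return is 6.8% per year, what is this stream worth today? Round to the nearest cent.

Value at end of year 6: C / r = £5.91 / 0.068 = £86.9118
Discount to today: PV = £86.9118 / (1 + 0.068)^6 = £86.9118 / 1.483978 = £58.57

£58.57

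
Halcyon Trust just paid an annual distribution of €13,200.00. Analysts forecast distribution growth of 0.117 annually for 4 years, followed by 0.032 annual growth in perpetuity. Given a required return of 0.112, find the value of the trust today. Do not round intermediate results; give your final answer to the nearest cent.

€226759.51

D_1 = 14744.40000
D_2 = 16469.49480
D_3 = 18396.42569
D_4 = 20548.80750
Terminal value at year 4: TV = D_4×(1+g_2)/(r−g_2) = 21206.36934/0.08 = 265079.61672
P_0 = D_1/(1+r)^1 + D_2/(1+r)^2 + D_3/(1+r)^3 + D_4/(1+r)^4 + TV/(1+r)^4
    = 13259.35252 + 13318.97191 + 13378.85937 + 13439.01611 + 173363.30787 = 226759.50779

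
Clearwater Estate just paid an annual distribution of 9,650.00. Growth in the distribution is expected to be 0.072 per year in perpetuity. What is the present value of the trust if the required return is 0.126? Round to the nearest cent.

191570.37

D₁ = D₀ × (1 + g) = 9,650.00 × 1.072 = 10,344.8000
Growing perpetuity: P = D₁ / (r − g) = 10,344.8000 / (0.126 − 0.072) = 191,570.37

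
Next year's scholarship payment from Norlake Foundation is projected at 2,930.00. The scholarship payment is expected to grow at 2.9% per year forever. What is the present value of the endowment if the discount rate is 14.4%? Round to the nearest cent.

25478.26

Growing perpetuity: P = D₁ / (r − g) = 2,930.0000 / (0.144 − 0.029) = 25,478.26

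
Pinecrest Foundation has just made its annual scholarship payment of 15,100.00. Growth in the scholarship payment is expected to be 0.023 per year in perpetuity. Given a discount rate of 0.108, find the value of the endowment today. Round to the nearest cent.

D₁ = D₀ × (1 + g) = 15,100.00 × 1.023 = 15,447.3000
Growing perpetuity: P = D₁ / (r − g) = 15,447.3000 / (0.108 − 0.023) = 181,732.94

181732.94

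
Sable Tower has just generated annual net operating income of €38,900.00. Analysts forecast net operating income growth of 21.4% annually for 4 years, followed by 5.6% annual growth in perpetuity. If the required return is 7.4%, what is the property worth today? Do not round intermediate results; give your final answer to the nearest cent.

D_1 = 47224.60000
D_2 = 57330.66440
D_3 = 69599.42658
D_4 = 84493.70387
Terminal value at year 4: TV = D_4×(1+g_2)/(r−g_2) = 89225.35129/0.018 = 4956963.96038
P_0 = D_1/(1+r)^1 + D_2/(1+r)^2 + D_3/(1+r)^3 + D_4/(1+r)^4 + TV/(1+r)^4
    = 43970.76350 + 49702.52038 + 56181.43365 + 63504.89800 + 3725620.68283 = 3938980.29837

€3938980.30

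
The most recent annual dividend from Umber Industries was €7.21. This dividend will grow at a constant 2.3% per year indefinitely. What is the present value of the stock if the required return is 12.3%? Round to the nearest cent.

€73.76

D₁ = D₀ × (1 + g) = €7.21 × 1.023 = €7.3758
Growing perpetuity: P = D₁ / (r − g) = €7.3758 / (0.123 − 0.023) = €73.76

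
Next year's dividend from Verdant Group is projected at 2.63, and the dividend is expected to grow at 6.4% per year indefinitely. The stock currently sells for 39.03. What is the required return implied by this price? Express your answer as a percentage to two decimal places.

13.14%

P = D₁/(r − g) ⇒ r = D₁/P + g = 2.6300/39.03 + 0.064 = 0.067384 + 0.064 = 0.131384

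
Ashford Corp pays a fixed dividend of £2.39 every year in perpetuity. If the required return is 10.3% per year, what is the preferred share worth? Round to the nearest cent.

£23.20

Level perpetuity: PV = C / r = £2.39 / 0.103 = £23.20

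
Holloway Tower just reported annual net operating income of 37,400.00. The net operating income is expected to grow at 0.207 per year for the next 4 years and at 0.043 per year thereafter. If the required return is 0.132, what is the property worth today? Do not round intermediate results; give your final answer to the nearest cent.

D_1 = 45141.80000
D_2 = 54486.15260
D_3 = 65764.78619
D_4 = 79378.09693
Terminal value at year 4: TV = D_4×(1+g_2)/(r−g_2) = 82791.35510/0.089 = 930239.94491
P_0 = D_1/(1+r)^1 + D_2/(1+r)^2 + D_3/(1+r)^3 + D_4/(1+r)^4 + TV/(1+r)^4
    = 39877.91519 + 42520.00322 + 45337.14124 + 48340.92710 + 566512.21306 = 742588.19980

742588.20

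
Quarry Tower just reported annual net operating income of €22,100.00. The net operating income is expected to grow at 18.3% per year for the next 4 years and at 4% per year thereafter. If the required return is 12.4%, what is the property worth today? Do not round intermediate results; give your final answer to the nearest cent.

D_1 = 26144.30000
D_2 = 30928.70690
D_3 = 36588.66026
D_4 = 43284.38509
Terminal value at year 4: TV = D_4×(1+g_2)/(r−g_2) = 45015.76049/0.084 = 535901.91065
P_0 = D_1/(1+r)^1 + D_2/(1+r)^2 + D_3/(1+r)^3 + D_4/(1+r)^4 + TV/(1+r)^4
    = 23260.05338 + 24480.99924 + 25766.03390 + 27118.52145 + 335753.12266 = 436378.73063

€436378.73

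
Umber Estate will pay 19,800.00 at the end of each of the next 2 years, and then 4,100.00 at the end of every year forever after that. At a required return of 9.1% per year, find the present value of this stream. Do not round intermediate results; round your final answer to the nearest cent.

PV of 2-year annuity: 19,800.00 × [1 − (1+0.091)^−2] / 0.091 = 34783.21506
Perpetuity value at year 2: 4,100.00 / 0.091 = 45054.94505
PV of perpetuity: 45054.94505 / (1+0.091)^2 = 37852.36012
Total PV = 34783.21506 + 37852.36012 = 72635.57518

72635.58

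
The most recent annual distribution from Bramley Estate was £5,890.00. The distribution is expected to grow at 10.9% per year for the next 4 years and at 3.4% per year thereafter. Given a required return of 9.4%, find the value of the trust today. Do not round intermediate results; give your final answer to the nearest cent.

D_1 = 6532.01000
D_2 = 7243.99909
D_3 = 8033.59499
D_4 = 8909.25684
Terminal value at year 4: TV = D_4×(1+g_2)/(r−g_2) = 9212.17158/0.06 = 153536.19296
P_0 = D_1/(1+r)^1 + D_2/(1+r)^2 + D_3/(1+r)^3 + D_4/(1+r)^4 + TV/(1+r)^4
    = 5970.75868 + 6052.62466 + 6135.61312 + 6219.73944 + 107186.84301 = 131565.57891

£131565.58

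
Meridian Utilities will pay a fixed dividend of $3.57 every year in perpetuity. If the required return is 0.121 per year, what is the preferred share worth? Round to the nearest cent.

$29.50

Level perpetuity: PV = C / r = $3.57 / 0.121 = $29.50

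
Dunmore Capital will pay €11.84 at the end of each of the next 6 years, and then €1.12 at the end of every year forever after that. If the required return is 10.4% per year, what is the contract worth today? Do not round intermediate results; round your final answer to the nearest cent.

€56.92

PV of 6-year annuity: €11.84 × [1 − (1+0.104)^−6] / 0.104 = 50.96740
Perpetuity value at year 6: €1.12 / 0.104 = 10.76923
PV of perpetuity: 10.76923 / (1+0.104)^6 = 5.94799
Total PV = 50.96740 + 5.94799 = 56.91539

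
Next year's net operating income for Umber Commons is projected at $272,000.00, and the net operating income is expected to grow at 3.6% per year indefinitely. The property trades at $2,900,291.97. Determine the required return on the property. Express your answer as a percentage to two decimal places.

12.98%

P = D₁/(r − g) ⇒ r = D₁/P + g = $272,000.0000/$2,900,291.97 + 0.036 = 0.093784 + 0.036 = 0.129784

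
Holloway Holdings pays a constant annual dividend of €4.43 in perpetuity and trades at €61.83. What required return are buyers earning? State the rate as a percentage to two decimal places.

7.16%

P = C/r ⇒ r = C/P = €4.43/€61.83 = 0.071648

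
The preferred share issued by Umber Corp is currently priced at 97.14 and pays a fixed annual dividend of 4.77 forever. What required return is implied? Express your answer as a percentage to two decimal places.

4.91%

P = C/r ⇒ r = C/P = 4.77/97.14 = 0.049104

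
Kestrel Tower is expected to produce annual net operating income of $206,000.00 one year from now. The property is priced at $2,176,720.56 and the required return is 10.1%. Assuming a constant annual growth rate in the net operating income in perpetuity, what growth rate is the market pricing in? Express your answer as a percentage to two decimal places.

P = D₁/(r−g) ⇒ g = r − D₁/P = 0.101 − $206,000.00/$2,176,720.56 = 0.006362

0.64%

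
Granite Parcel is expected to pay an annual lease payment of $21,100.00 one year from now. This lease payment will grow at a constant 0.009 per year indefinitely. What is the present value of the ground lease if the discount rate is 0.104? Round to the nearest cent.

Growing perpetuity: P = D₁ / (r − g) = $21,100.0000 / (0.104 − 0.009) = $222,105.26

$222105.26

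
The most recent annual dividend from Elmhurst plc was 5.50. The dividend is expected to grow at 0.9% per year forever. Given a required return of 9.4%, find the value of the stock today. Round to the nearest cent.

65.29

D₁ = D₀ × (1 + g) = 5.50 × 1.009 = 5.5495
Growing perpetuity: P = D₁ / (r − g) = 5.5495 / (0.094 − 0.009) = 65.29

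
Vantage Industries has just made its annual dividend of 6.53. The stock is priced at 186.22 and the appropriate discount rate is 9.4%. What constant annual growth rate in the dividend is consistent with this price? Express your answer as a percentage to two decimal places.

P = D₀(1+g)/(r−g) ⇒ P(r−g) = D₀(1+g) ⇒ g(P+D₀) = P·r − D₀
g = (P·r − D₀)/(P + D₀) = (186.22×0.094 − 6.53) / (186.22 + 6.53) = 0.056937

5.69%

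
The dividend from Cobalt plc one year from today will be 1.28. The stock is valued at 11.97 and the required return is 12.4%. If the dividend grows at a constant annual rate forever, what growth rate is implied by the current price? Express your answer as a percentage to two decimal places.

P = D₁/(r−g) ⇒ g = r − D₁/P = 0.124 − 1.28/11.97 = 0.017066

1.71%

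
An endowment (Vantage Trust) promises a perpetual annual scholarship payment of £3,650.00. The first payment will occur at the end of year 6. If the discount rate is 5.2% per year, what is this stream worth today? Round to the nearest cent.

£54476.70

Value at end of year 5: C / r = £3,650.00 / 0.052 = £70,192.3077
Discount to today: PV = £70,192.3077 / (1 + 0.052)^5 = £70,192.3077 / 1.288483 = £54,476.70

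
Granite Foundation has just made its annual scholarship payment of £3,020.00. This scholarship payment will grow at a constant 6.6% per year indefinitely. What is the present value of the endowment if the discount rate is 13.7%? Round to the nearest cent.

£45342.54

D₁ = D₀ × (1 + g) = £3,020.00 × 1.066 = £3,219.3200
Growing perpetuity: P = D₁ / (r − g) = £3,219.3200 / (0.137 − 0.066) = £45,342.54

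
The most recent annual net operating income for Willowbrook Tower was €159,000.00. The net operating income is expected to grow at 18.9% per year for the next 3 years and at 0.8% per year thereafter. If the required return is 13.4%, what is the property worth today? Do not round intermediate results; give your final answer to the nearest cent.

D_1 = 189051.00000
D_2 = 224781.63900
D_3 = 267265.36877
Terminal value at year 3: TV = D_3×(1+g_2)/(r−g_2) = 269403.49172/0.126 = 2138122.95017
P_0 = D_1/(1+r)^1 + D_2/(1+r)^2 + D_3/(1+r)^3 + TV/(1+r)^3
    = 166711.64021 + 174797.30177 + 183275.12505 + 1466201.00042 = 1990985.06746

€1990985.07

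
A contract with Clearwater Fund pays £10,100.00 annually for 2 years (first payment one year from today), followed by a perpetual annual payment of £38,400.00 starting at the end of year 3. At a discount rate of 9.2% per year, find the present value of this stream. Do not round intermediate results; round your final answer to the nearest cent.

PV of 2-year annuity: £10,100.00 × [1 − (1+0.092)^−2] / 0.092 = 17718.94162
Perpetuity value at year 2: £38,400.00 / 0.092 = 417391.30435
PV of perpetuity: 417391.30435 / (1+0.092)^2 = 350024.23918
Total PV = 17718.94162 + 350024.23918 = 367743.18080

£367743.18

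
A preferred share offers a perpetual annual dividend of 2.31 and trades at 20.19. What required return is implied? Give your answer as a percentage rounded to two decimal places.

P = C/r ⇒ r = C/P = 2.31/20.19 = 0.114413

11.44%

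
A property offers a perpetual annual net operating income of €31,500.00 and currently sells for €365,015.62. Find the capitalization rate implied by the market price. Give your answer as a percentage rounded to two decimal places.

8.63%

P = C/r ⇒ r = C/P = €31,500.00/€365,015.62 = 0.086298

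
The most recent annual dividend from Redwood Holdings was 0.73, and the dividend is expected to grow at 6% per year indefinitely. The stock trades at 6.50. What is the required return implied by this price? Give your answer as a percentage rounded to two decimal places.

D₁ = 0.73 × 1.06 = 0.7738
P = D₁/(r − g) ⇒ r = D₁/P + g = 0.7738/6.50 + 0.06 = 0.119046 + 0.06 = 0.179046

17.90%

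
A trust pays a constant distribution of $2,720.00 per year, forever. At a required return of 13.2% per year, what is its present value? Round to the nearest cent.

Level perpetuity: PV = C / r = $2,720.00 / 0.132 = $20,606.06

$20606.06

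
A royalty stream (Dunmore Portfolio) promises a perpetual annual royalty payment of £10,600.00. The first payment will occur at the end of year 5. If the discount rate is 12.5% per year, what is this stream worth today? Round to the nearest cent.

Value at end of year 4: C / r = £10,600.00 / 0.125 = £84,800.0000
Discount to today: PV = £84,800.0000 / (1 + 0.125)^4 = £84,800.0000 / 1.601807 = £52,940.22

£52940.22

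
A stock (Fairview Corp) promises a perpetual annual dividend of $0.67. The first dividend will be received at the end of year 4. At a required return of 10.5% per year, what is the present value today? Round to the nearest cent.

Value at end of year 3: C / r = $0.67 / 0.105 = $6.3810
Discount to today: PV = $6.3810 / (1 + 0.105)^3 = $6.3810 / 1.349233 = $4.73

$4.73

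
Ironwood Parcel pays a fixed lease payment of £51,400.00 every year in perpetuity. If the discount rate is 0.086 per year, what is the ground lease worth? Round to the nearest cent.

£597674.42

Level perpetuity: PV = C / r = £51,400.00 / 0.086 = £597,674.42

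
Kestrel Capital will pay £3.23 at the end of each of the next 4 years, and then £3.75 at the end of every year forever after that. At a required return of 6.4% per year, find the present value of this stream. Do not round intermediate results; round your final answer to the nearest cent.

£56.81

PV of 4-year annuity: £3.23 × [1 − (1+0.064)^−4] / 0.064 = 11.09053
Perpetuity value at year 4: £3.75 / 0.064 = 58.59375
PV of perpetuity: 58.59375 / (1+0.064)^4 = 45.71774
Total PV = 11.09053 + 45.71774 = 56.80828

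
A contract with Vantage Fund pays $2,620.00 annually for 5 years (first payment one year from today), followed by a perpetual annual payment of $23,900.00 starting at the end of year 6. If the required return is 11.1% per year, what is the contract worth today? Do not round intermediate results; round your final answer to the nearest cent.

PV of 5-year annuity: $2,620.00 × [1 − (1+0.111)^−5] / 0.111 = 9658.94077
Perpetuity value at year 5: $23,900.00 / 0.111 = 215315.31532
PV of perpetuity: 215315.31532 / (1+0.111)^5 = 127205.13039
Total PV = 9658.94077 + 127205.13039 = 136864.07116

$136864.07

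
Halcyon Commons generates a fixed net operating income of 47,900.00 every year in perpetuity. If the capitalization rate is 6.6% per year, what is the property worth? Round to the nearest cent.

725757.58

Level perpetuity: PV = C / r = 47,900.00 / 0.066 = 725,757.58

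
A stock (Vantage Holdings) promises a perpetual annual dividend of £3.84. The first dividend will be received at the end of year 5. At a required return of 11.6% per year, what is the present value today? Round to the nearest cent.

Value at end of year 4: C / r = £3.84 / 0.116 = £33.1034
Discount to today: PV = £33.1034 / (1 + 0.116)^4 = £33.1034 / 1.551161 = £21.34

£21.34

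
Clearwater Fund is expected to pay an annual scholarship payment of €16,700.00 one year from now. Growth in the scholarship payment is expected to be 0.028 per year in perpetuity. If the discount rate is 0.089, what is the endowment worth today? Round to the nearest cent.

Growing perpetuity: P = D₁ / (r − g) = €16,700.0000 / (0.089 − 0.028) = €273,770.49

€273770.49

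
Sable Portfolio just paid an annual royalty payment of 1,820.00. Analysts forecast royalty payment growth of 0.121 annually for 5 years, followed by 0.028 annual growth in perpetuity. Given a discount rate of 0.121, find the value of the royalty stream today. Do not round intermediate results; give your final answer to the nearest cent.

29217.85

D_1 = 2040.22000
D_2 = 2287.08662
D_3 = 2563.82410
D_4 = 2874.04682
D_5 = 3221.80648
Terminal value at year 5: TV = D_5×(1+g_2)/(r−g_2) = 3312.01706/0.093 = 35613.08671
P_0 = D_1/(1+r)^1 + D_2/(1+r)^2 + D_3/(1+r)^3 + D_4/(1+r)^4 + D_5/(1+r)^5 + TV/(1+r)^5
    = 1820.00000 + 1820.00000 + 1820.00000 + 1820.00000 + 1820.00000 + 20117.84946 = 29217.84946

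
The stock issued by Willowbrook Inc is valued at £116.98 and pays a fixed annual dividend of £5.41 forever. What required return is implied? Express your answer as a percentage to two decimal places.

4.62%

P = C/r ⇒ r = C/P = £5.41/£116.98 = 0.046247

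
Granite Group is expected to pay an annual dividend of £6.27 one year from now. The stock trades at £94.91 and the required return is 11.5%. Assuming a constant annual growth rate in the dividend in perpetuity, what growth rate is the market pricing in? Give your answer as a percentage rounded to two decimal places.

P = D₁/(r−g) ⇒ g = r − D₁/P = 0.115 − £6.27/£94.91 = 0.048937

4.89%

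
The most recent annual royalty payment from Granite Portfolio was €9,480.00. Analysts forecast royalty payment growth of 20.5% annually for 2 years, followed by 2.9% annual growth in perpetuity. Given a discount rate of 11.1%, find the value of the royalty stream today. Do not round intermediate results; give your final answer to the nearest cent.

D_1 = 11423.40000
D_2 = 13765.19700
Terminal value at year 2: TV = D_2×(1+g_2)/(r−g_2) = 14164.38771/0.082 = 172736.43552
P_0 = D_1/(1+r)^1 + D_2/(1+r)^2 + TV/(1+r)^2
    = 10282.08821 + 11152.03987 + 139944.50028 = 161378.62835

€161378.63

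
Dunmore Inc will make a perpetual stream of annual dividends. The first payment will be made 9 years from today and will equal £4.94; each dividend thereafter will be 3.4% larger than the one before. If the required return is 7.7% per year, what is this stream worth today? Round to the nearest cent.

£63.46

Value at end of year 8: C₁ / (r − g) = £4.94 / (0.077 − 0.034) = £114.8837
Discount to today: PV = £114.8837 / (1 + 0.077)^8 = £114.8837 / 1.810196 = £63.46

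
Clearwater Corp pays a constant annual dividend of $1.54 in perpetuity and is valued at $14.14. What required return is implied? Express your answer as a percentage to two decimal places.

10.89%

P = C/r ⇒ r = C/P = $1.54/$14.14 = 0.108911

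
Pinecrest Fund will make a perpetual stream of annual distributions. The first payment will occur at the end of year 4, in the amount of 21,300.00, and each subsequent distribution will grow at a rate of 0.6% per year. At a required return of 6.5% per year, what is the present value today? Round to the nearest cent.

Value at end of year 3: C₁ / (r − g) = 21,300.00 / (0.065 − 0.006) = 361,016.9492
Discount to today: PV = 361,016.9492 / (1 + 0.065)^3 = 361,016.9492 / 1.207950 = 298,867.55

298867.55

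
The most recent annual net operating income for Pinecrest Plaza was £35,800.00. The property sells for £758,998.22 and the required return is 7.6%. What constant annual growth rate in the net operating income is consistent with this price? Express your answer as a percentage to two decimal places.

2.75%

P = D₀(1+g)/(r−g) ⇒ P(r−g) = D₀(1+g) ⇒ g(P+D₀) = P·r − D₀
g = (P·r − D₀)/(P + D₀) = (£758,998.22×0.076 − £35,800.00) / (£758,998.22 + £35,800.00) = 0.027534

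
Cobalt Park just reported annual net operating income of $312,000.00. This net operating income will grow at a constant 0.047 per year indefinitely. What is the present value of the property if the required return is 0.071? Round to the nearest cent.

$13611000.00

D₁ = D₀ × (1 + g) = $312,000.00 × 1.047 = $326,664.0000
Growing perpetuity: P = D₁ / (r − g) = $326,664.0000 / (0.071 − 0.047) = $13,611,000.00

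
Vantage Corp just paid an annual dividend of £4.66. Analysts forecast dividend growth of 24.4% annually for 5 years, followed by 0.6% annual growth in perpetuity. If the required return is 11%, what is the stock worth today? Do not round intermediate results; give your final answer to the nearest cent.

D_1 = 5.79704
D_2 = 7.21152
D_3 = 8.97113
D_4 = 11.16008
D_5 = 13.88314
Terminal value at year 5: TV = D_5×(1+g_2)/(r−g_2) = 13.96644/0.104 = 134.29272
P_0 = D_1/(1+r)^1 + D_2/(1+r)^2 + D_3/(1+r)^3 + D_4/(1+r)^4 + D_5/(1+r)^5 + TV/(1+r)^5
    = 5.22256 + 5.85303 + 6.55961 + 7.35149 + 8.23897 + 79.69619 = 112.92185

£112.92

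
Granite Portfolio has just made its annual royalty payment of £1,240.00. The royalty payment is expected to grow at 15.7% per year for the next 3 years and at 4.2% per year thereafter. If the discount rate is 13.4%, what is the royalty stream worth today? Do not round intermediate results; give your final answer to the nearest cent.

D_1 = 1434.68000
D_2 = 1659.92476
D_3 = 1920.53295
Terminal value at year 3: TV = D_3×(1+g_2)/(r−g_2) = 2001.19533/0.092 = 21752.12316
P_0 = D_1/(1+r)^1 + D_2/(1+r)^2 + D_3/(1+r)^3 + TV/(1+r)^3
    = 1265.14991 + 1290.80992 + 1316.99037 + 14916.34742 = 18789.29761

£18789.30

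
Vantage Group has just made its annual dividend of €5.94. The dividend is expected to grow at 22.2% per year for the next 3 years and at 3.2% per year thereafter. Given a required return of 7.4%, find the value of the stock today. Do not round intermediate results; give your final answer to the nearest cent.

€238.19

D_1 = 7.25868
D_2 = 8.87011
D_3 = 10.83927
Terminal value at year 3: TV = D_3×(1+g_2)/(r−g_2) = 11.18613/0.042 = 266.33637
P_0 = D_1/(1+r)^1 + D_2/(1+r)^2 + D_3/(1+r)^3 + TV/(1+r)^3
    = 6.75855 + 7.68989 + 8.74958 + 214.98969 = 238.18771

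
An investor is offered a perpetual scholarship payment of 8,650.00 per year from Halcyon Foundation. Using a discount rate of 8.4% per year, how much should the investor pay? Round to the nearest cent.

Level perpetuity: PV = C / r = 8,650.00 / 0.084 = 102,976.19

102976.19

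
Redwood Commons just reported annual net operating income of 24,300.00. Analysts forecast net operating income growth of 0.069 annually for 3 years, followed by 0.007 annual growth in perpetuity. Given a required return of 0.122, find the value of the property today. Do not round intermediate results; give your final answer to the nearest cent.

D_1 = 25976.70000
D_2 = 27769.09230
D_3 = 29685.15967
Terminal value at year 3: TV = D_3×(1+g_2)/(r−g_2) = 29892.95579/0.115 = 259938.74597
P_0 = D_1/(1+r)^1 + D_2/(1+r)^2 + D_3/(1+r)^3 + TV/(1+r)^3
    = 23152.13904 + 22058.49967 + 21016.52063 + 184031.61979 = 250258.77913

250258.78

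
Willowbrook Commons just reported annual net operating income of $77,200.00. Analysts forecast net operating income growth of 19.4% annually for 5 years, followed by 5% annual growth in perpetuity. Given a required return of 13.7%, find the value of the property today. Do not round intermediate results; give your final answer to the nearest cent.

$1637971.58

D_1 = 92176.80000
D_2 = 110059.09920
D_3 = 131410.56444
D_4 = 156904.21395
D_5 = 187343.63145
Terminal value at year 5: TV = D_5×(1+g_2)/(r−g_2) = 196710.81303/0.087 = 2261043.82788
P_0 = D_1/(1+r)^1 + D_2/(1+r)^2 + D_3/(1+r)^3 + D_4/(1+r)^4 + D_5/(1+r)^5 + TV/(1+r)^5
    = 81070.18470 + 85134.38921 + 89402.34012 + 93884.25163 + 98590.84999 + 1189889.56888 = 1637971.58452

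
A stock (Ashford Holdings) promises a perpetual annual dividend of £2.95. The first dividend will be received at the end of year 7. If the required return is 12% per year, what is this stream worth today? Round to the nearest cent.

Value at end of year 6: C / r = £2.95 / 0.12 = £24.5833
Discount to today: PV = £24.5833 / (1 + 0.12)^6 = £24.5833 / 1.973823 = £12.45

£12.45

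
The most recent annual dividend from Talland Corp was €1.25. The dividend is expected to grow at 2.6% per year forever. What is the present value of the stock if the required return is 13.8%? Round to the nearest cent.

D₁ = D₀ × (1 + g) = €1.25 × 1.026 = €1.2825
Growing perpetuity: P = D₁ / (r − g) = €1.2825 / (0.138 − 0.026) = €11.45

€11.45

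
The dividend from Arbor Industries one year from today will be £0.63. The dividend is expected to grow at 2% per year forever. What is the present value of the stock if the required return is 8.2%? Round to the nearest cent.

Growing perpetuity: P = D₁ / (r − g) = £0.6300 / (0.082 − 0.02) = £10.16

£10.16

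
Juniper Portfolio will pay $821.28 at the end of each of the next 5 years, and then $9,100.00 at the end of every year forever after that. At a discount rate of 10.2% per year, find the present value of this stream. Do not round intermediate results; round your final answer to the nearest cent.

$57992.51

PV of 5-year annuity: $821.28 × [1 − (1+0.102)^−5] / 0.102 = 3097.45556
Perpetuity value at year 5: $9,100.00 / 0.102 = 89215.68627
PV of perpetuity: 89215.68627 / (1+0.102)^5 = 54895.05796
Total PV = 3097.45556 + 54895.05796 = 57992.51353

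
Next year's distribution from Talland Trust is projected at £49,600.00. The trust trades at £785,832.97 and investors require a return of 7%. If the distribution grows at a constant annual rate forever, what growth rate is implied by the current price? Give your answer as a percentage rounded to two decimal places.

P = D₁/(r−g) ⇒ g = r − D₁/P = 0.07 − £49,600.00/£785,832.97 = 0.006882

0.69%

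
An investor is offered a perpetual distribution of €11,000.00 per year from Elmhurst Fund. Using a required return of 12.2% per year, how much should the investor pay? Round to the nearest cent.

€90163.93

Level perpetuity: PV = C / r = €11,000.00 / 0.122 = €90,163.93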